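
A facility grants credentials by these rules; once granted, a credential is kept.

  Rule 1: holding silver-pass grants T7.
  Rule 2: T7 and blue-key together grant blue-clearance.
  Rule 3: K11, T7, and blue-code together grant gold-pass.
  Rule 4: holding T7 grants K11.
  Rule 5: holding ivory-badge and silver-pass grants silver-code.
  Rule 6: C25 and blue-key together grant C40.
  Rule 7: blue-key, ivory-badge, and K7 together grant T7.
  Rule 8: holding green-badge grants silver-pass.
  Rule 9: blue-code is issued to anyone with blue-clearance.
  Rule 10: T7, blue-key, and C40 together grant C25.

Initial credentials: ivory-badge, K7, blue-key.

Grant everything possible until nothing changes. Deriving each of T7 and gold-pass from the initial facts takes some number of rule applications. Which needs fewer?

T7

T7: Holding blue-key, ivory-badge, and K7 grants T7 (Rule 7). [1 rule application]
gold-pass: Holding blue-key, ivory-badge, and K7 grants T7 (Rule 7). Holding T7 and blue-key grants blue-clearance (Rule 2). Holding T7 grants K11 (Rule 4). Holding blue-clearance grants blue-code (Rule 9). Holding K11, T7, and blue-code grants gold-pass (Rule 3). [5 rule applications]
T7 needs fewer.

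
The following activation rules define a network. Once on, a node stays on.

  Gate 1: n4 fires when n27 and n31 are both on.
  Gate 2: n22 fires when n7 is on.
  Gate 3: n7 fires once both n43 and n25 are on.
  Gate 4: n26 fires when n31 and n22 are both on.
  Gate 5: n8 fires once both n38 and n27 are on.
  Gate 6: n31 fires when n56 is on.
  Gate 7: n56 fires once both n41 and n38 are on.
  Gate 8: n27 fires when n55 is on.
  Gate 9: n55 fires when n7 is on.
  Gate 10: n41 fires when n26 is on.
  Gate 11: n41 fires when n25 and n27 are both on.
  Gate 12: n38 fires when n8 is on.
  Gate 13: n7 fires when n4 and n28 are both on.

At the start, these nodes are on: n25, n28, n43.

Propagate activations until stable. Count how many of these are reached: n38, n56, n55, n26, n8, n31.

1

n43 and n25 are on, so n7 fires (Gate 3).
n7 is on, so n55 fires (Gate 9).
n38 would need n8 (Gate 12), but n8 never turns on.
n56 would need n41 and n38 (Gate 7), but n38 never turns on.
n55: reached.
n26 would need n31 and n22 (Gate 4), but n31 never turns on.
n8 would need n38 and n27 (Gate 5), but n38 never turns on.
n31 would need n56 (Gate 6), but n56 never turns on.
Reached: n55 — 1 of the 6.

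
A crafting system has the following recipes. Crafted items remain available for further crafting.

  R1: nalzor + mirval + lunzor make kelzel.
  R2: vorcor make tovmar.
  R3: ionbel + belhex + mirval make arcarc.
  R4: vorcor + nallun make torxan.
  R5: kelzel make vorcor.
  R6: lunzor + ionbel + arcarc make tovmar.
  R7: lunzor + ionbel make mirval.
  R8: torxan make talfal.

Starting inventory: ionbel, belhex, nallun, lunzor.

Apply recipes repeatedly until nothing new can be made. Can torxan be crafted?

No

torxan would need vorcor and nallun (R4), but vorcor is never obtained.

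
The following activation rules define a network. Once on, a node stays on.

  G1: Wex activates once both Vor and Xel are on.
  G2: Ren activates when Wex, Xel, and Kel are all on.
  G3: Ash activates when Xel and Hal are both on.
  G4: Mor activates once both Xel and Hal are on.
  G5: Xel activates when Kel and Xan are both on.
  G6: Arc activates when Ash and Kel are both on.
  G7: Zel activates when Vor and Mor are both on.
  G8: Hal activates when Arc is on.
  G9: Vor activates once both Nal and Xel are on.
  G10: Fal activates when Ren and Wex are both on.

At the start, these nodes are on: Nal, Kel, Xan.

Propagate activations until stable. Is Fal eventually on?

G5: Kel and Xan on → Xel on.
G9: Nal and Xel on → Vor on.
G1: Vor and Xel on → Wex on.
Wex, Xel, and Kel are on, so Ren activates (G2).
Ren and Wex are on, so Fal activates (G10).

Yes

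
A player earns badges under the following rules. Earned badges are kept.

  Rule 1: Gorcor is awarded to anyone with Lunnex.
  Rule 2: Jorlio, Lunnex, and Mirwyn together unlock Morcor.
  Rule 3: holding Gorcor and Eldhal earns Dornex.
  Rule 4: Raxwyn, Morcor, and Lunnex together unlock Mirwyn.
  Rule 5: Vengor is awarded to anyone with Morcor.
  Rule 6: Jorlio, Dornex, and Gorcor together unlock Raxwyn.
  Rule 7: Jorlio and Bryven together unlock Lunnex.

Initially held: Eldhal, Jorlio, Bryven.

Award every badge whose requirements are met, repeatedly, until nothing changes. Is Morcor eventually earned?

No

Morcor would need Jorlio, Lunnex, and Mirwyn (Rule 2), but Mirwyn is never earned.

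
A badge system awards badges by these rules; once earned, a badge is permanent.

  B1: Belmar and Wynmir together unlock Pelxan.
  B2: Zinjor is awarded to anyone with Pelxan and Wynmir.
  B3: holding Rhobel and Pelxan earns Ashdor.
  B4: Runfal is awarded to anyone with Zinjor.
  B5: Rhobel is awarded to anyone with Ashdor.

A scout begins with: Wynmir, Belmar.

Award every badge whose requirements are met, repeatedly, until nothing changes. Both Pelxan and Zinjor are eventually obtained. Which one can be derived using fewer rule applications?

Pelxan

Pelxan: With Belmar and Wynmir, Pelxan is earned (B1). [1 rule application]
Zinjor: With Belmar and Wynmir, Pelxan is earned (B1). With Pelxan and Wynmir, Zinjor is earned (B2). [2 rule applications]
Pelxan needs fewer.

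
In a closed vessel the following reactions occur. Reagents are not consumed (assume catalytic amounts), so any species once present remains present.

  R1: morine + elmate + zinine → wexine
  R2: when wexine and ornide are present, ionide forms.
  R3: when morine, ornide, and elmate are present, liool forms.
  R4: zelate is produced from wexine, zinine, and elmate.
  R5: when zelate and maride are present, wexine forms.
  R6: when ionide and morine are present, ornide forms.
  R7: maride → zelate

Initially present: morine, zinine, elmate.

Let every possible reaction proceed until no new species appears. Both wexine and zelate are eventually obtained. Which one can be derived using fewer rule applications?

wexine: morine, elmate, and zinine present → wexine forms (R1). [1 rule application]
zelate: morine, elmate, and zinine present → wexine forms (R1). wexine, zinine, and elmate present → zelate forms (R4). [2 rule applications]
wexine needs fewer.

wexine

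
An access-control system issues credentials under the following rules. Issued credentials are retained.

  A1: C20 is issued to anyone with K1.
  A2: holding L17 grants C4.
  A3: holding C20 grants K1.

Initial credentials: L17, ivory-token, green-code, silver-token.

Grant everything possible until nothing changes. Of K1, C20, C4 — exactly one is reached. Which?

Holding L17 grants C4 (A2).
K1 would need C20 (A3), but C20 is never granted. C20 would need K1 (A1), but K1 is never granted.

C4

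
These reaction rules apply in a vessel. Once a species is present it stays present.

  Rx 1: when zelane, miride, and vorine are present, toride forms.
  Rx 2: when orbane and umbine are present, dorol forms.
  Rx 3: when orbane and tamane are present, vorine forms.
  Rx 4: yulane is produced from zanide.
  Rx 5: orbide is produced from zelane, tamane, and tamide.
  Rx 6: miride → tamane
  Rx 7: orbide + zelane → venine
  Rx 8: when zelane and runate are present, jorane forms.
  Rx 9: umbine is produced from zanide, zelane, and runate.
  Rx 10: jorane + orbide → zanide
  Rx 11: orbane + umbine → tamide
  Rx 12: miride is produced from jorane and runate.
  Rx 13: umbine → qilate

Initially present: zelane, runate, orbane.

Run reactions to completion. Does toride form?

zelane and runate present → jorane forms (Rx 8).
jorane and runate present → miride forms (Rx 12).
miride present → tamane forms (Rx 6).
orbane and tamane present → vorine forms (Rx 3).
zelane, miride, and vorine present → toride forms (Rx 1).

Yes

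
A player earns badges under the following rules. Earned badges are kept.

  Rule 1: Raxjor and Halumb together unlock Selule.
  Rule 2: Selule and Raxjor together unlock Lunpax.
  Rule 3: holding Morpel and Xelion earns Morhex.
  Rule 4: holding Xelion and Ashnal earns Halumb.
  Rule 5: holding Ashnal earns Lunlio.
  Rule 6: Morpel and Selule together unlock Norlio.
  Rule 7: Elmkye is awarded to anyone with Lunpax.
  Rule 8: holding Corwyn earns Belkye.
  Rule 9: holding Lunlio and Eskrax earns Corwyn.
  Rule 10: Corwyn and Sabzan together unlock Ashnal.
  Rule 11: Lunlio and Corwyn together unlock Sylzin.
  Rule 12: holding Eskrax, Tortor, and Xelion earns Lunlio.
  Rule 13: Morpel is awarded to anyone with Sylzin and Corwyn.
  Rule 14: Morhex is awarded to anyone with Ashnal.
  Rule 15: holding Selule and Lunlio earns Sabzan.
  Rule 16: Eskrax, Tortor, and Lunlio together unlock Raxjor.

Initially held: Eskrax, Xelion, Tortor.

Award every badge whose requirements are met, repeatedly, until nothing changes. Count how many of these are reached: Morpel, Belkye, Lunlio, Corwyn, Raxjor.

With Eskrax, Tortor, and Xelion, Lunlio is earned (Rule 12).
With Eskrax, Tortor, and Lunlio, Raxjor is earned (Rule 16).
With Lunlio and Eskrax, Corwyn is earned (Rule 9).
With Corwyn, Belkye is earned (Rule 8).
With Lunlio and Corwyn, Sylzin is earned (Rule 11).
With Sylzin and Corwyn, Morpel is earned (Rule 13).
Morpel: reached.
Belkye: reached.
Lunlio: reached.
Corwyn: reached.
Raxjor: reached.
All 5 are reached.

5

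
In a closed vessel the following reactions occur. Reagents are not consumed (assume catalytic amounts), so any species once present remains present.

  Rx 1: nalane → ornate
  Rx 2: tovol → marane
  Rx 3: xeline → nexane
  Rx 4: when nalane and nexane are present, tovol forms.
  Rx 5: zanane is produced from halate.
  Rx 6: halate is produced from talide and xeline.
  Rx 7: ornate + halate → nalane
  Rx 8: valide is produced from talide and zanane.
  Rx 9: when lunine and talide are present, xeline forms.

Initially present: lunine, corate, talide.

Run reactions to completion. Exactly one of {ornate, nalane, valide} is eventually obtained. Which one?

valide

lunine and talide present → xeline forms (Rx 9).
talide and xeline present → halate forms (Rx 6).
halate present → zanane forms (Rx 5).
talide and zanane present → valide forms (Rx 8).
ornate would need nalane (Rx 1), but nalane never forms. nalane would need ornate and halate (Rx 7), but ornate never forms.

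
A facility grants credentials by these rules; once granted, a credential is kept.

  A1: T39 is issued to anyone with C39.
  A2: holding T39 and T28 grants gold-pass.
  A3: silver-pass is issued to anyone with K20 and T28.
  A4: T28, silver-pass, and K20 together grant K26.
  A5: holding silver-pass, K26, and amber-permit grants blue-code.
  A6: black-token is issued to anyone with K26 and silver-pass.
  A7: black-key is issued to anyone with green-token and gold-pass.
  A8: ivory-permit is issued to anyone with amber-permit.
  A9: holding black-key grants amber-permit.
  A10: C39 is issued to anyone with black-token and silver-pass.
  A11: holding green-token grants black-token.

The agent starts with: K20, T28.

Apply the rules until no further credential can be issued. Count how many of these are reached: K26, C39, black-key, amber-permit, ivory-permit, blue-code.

2

Holding K20 and T28 grants silver-pass (A3).
Holding T28, silver-pass, and K20 grants K26 (A4).
Holding K26 and silver-pass grants black-token (A6).
Holding black-token and silver-pass grants C39 (A10).
K26: reached.
C39: reached.
black-key would need green-token and gold-pass (A7), but green-token is never granted.
amber-permit would need black-key (A9), but black-key is never granted.
ivory-permit would need amber-permit (A8), but amber-permit is never granted.
blue-code would need silver-pass, K26, and amber-permit (A5), but amber-permit is never granted.
Reached: K26 and C39 — 2 of the 6.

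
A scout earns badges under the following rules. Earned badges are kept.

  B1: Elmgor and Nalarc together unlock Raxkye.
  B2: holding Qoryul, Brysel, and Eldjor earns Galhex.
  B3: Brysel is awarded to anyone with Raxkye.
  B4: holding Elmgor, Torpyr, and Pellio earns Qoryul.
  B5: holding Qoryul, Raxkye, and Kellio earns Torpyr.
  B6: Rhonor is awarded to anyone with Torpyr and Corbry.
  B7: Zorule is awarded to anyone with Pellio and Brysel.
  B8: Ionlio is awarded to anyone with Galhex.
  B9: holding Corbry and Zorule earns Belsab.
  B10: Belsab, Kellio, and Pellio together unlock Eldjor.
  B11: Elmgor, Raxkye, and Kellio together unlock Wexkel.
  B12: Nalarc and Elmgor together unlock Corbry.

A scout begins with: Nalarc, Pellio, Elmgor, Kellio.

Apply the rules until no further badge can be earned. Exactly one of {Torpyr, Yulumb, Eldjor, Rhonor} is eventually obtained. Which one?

With Nalarc and Elmgor, Corbry is earned (B12).
With Elmgor and Nalarc, Raxkye is earned (B1).
With Raxkye, Brysel is earned (B3).
With Pellio and Brysel, Zorule is earned (B7).
With Corbry and Zorule, Belsab is earned (B9).
With Belsab, Kellio, and Pellio, Eldjor is earned (B10).
Rhonor would need Torpyr and Corbry (B6), but Torpyr is never earned. No rule produces Yulumb, and it is not given. Torpyr would need Qoryul, Raxkye, and Kellio (B5), but Qoryul is never earned.

Eldjor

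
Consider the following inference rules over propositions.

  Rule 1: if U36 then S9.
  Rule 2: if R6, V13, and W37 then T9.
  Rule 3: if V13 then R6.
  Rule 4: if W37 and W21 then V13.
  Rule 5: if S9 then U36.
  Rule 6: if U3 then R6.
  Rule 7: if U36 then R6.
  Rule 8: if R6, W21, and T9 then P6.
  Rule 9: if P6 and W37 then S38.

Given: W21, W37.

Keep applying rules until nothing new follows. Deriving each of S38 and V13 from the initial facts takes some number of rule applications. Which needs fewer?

V13: W37 and W21 hold, so V13 follows (Rule 4). [1 rule application]
S38: W37 and W21 hold, so V13 follows (Rule 4). From V13, Rule 3 gives R6. From R6, V13, and W37, Rule 2 gives T9. R6, W21, and T9 hold, so P6 follows (Rule 8). P6 and W37 hold, so S38 follows (Rule 9). [5 rule applications]
V13 needs fewer.

V13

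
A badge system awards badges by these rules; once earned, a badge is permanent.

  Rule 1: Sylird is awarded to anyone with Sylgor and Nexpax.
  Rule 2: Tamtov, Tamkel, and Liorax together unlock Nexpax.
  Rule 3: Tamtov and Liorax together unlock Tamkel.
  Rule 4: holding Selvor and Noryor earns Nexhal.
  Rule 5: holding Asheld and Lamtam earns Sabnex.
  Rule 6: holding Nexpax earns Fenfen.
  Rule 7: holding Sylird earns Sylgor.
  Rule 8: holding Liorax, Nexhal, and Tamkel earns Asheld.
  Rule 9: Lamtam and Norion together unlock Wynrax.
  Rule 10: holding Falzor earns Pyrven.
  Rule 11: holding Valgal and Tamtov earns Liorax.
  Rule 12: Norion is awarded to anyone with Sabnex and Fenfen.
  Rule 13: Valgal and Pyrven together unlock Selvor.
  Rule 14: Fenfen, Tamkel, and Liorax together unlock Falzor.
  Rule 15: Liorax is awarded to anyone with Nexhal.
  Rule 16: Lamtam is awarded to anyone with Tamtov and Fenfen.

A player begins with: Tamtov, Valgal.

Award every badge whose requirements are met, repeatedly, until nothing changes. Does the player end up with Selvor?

Yes

With Valgal and Tamtov, Liorax is earned (Rule 11).
With Tamtov and Liorax, Tamkel is earned (Rule 3).
With Tamtov, Tamkel, and Liorax, Nexpax is earned (Rule 2).
With Nexpax, Fenfen is earned (Rule 6).
With Fenfen, Tamkel, and Liorax, Falzor is earned (Rule 14).
With Falzor, Pyrven is earned (Rule 10).
With Valgal and Pyrven, Selvor is earned (Rule 13).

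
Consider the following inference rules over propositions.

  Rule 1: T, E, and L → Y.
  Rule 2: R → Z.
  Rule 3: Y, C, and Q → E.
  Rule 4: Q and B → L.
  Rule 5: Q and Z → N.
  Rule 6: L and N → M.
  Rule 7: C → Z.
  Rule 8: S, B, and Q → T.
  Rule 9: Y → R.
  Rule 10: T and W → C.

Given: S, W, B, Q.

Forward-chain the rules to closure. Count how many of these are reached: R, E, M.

From S, B, and Q, Rule 8 gives T.
Q and B hold, so L follows (Rule 4).
T and W hold, so C follows (Rule 10).
C holds, so Z follows (Rule 7).
From Q and Z, Rule 5 gives N.
L and N hold, so M follows (Rule 6).
R would need Y (Rule 9), but Y is never established.
E would need Y, C, and Q (Rule 3), but Y is never established.
M: reached.
Reached: M — 1 of the 3.

1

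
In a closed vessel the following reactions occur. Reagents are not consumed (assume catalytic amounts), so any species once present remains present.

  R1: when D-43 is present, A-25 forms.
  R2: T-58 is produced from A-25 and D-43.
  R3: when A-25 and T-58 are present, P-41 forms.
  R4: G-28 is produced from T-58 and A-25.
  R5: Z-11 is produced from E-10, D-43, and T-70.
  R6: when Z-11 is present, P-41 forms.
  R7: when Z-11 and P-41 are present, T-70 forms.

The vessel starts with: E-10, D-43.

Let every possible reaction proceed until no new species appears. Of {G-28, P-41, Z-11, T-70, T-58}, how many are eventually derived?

3

D-43 present → A-25 forms (R1).
A-25 and D-43 present → T-58 forms (R2).
A-25 and T-58 present → P-41 forms (R3).
T-58 and A-25 present → G-28 forms (R4).
G-28: reached.
P-41: reached.
Z-11 would need E-10, D-43, and T-70 (R5), but T-70 never forms.
T-70 would need Z-11 and P-41 (R7), but Z-11 never forms.
T-58: reached.
Reached: G-28, P-41, and T-58 — 3 of the 5.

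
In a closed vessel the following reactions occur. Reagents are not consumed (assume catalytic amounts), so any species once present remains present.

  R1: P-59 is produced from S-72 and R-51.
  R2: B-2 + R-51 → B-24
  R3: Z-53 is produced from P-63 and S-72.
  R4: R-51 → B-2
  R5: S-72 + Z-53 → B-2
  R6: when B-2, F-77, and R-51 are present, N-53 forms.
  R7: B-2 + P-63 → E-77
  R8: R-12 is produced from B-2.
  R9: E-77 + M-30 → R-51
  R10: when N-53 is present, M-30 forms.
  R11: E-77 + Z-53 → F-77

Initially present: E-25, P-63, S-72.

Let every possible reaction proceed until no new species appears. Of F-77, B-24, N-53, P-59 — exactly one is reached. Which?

P-63 and S-72 present → Z-53 forms (R3).
S-72 and Z-53 present → B-2 forms (R5).
B-2 and P-63 present → E-77 forms (R7).
E-77 and Z-53 present → F-77 forms (R11).
N-53 would need B-2, F-77, and R-51 (R6), but R-51 never forms. P-59 would need S-72 and R-51 (R1), but R-51 never forms. B-24 would need B-2 and R-51 (R2), but R-51 never forms.

F-77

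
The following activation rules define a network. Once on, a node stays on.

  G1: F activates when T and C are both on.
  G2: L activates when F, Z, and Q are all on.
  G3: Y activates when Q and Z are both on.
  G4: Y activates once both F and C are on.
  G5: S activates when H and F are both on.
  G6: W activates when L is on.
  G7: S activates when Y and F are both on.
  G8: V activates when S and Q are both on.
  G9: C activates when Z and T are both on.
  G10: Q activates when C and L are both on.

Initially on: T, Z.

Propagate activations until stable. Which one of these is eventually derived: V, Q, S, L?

G9: Z and T on → C on.
G1: T and C on → F on.
G4: F and C on → Y on.
G7: Y and F on → S on.
L would need F, Z, and Q (G2), but Q never turns on. V would need S and Q (G8), but Q never turns on. Q would need C and L (G10), but L never turns on.

S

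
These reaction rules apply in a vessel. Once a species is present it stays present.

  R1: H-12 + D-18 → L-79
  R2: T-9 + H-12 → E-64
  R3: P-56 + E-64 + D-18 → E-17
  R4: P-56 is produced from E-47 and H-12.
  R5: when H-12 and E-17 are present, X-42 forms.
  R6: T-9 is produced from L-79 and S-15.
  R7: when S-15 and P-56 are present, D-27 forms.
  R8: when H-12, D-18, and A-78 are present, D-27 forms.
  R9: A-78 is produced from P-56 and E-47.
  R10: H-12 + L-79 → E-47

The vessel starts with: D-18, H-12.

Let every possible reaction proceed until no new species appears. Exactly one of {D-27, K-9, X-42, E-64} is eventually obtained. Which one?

D-27

H-12 and D-18 present → L-79 forms (R1).
H-12 and L-79 present → E-47 forms (R10).
E-47 and H-12 present → P-56 forms (R4).
P-56 and E-47 present → A-78 forms (R9).
H-12, D-18, and A-78 present → D-27 forms (R8).
No rule produces K-9, and it is not given. X-42 would need H-12 and E-17 (R5), but E-17 never forms. E-64 would need T-9 and H-12 (R2), but T-9 never forms.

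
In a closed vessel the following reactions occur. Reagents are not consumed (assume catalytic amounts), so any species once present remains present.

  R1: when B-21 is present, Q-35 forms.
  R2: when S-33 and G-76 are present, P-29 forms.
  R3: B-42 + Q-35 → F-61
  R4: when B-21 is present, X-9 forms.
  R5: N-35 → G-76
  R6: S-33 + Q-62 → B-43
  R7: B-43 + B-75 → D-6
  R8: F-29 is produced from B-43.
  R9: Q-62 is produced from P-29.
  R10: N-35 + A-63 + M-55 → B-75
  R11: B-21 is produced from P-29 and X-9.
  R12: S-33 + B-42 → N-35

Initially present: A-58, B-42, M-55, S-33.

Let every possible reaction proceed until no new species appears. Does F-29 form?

Yes

S-33 and B-42 present → N-35 forms (R12).
N-35 present → G-76 forms (R5).
S-33 and G-76 present → P-29 forms (R2).
P-29 present → Q-62 forms (R9).
S-33 and Q-62 present → B-43 forms (R6).
B-43 present → F-29 forms (R8).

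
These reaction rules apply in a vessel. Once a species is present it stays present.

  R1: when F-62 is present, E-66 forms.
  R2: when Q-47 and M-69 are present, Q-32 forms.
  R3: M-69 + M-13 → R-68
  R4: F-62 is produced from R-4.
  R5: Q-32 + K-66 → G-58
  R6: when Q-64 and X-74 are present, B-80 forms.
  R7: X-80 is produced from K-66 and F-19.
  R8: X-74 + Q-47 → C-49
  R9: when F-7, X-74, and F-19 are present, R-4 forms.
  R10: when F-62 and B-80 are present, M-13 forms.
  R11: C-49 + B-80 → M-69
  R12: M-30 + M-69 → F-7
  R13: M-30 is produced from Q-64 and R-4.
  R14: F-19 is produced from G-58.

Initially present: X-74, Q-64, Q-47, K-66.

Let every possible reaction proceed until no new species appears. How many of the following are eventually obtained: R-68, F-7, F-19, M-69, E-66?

2

X-74 and Q-47 present → C-49 forms (R8).
Q-64 and X-74 present → B-80 forms (R6).
C-49 and B-80 present → M-69 forms (R11).
Q-47 and M-69 present → Q-32 forms (R2).
Q-32 and K-66 present → G-58 forms (R5).
G-58 present → F-19 forms (R14).
R-68 would need M-69 and M-13 (R3), but M-13 never forms.
F-7 would need M-30 and M-69 (R12), but M-30 never forms.
F-19: reached.
M-69: reached.
E-66 would need F-62 (R1), but F-62 never forms.
Reached: F-19 and M-69 — 2 of the 5.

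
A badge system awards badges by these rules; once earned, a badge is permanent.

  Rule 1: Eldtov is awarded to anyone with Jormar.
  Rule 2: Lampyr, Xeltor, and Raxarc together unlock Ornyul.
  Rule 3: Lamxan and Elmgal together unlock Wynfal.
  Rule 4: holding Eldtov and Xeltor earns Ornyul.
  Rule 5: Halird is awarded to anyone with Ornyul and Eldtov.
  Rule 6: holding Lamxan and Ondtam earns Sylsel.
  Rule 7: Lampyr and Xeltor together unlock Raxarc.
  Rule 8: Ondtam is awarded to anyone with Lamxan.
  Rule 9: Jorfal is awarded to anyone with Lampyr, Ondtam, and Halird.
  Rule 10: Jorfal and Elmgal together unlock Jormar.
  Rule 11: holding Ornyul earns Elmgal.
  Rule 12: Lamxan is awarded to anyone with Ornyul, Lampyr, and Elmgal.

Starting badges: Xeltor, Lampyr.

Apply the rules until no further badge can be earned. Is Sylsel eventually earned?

Yes

With Lampyr and Xeltor, Raxarc is earned (Rule 7).
With Lampyr, Xeltor, and Raxarc, Ornyul is earned (Rule 2).
With Ornyul, Elmgal is earned (Rule 11).
With Ornyul, Lampyr, and Elmgal, Lamxan is earned (Rule 12).
With Lamxan, Ondtam is earned (Rule 8).
With Lamxan and Ondtam, Sylsel is earned (Rule 6).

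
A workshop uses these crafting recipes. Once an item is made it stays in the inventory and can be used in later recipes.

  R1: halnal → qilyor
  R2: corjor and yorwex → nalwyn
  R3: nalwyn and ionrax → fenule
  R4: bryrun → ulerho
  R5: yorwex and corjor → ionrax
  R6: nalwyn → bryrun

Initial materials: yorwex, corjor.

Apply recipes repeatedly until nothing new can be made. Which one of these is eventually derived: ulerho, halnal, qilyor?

ulerho

Using R2, corjor and yorwex make nalwyn.
nalwyn → bryrun (R6).
bryrun → ulerho (R4).
qilyor would need halnal (R1), but halnal is never obtained. No rule produces halnal, and it is not given.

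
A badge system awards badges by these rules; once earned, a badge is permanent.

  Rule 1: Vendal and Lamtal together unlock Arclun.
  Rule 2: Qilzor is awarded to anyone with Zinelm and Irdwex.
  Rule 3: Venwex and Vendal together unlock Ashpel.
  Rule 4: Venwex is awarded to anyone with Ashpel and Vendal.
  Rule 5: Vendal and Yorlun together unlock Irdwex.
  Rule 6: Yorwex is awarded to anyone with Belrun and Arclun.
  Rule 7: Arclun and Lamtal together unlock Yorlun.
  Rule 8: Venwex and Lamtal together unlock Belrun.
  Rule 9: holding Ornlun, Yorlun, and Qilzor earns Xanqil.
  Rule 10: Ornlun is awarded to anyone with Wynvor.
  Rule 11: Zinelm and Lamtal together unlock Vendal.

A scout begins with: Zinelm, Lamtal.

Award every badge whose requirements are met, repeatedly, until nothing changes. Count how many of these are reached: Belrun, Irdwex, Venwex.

With Zinelm and Lamtal, Vendal is earned (Rule 11).
With Vendal and Lamtal, Arclun is earned (Rule 1).
With Arclun and Lamtal, Yorlun is earned (Rule 7).
With Vendal and Yorlun, Irdwex is earned (Rule 5).
Belrun would need Venwex and Lamtal (Rule 8), but Venwex is never earned.
Irdwex: reached.
Venwex would need Ashpel and Vendal (Rule 4), but Ashpel is never earned.
Reached: Irdwex — 1 of the 3.

1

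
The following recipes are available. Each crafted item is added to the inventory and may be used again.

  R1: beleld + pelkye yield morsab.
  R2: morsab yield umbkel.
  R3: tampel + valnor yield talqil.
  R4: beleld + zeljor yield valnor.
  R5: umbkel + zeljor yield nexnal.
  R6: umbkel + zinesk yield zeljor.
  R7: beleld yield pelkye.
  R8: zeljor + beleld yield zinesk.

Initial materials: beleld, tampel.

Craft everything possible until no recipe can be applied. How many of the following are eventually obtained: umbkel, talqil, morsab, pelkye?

3

Using R7, beleld makes pelkye.
beleld + pelkye → morsab (R1).
morsab → umbkel (R2).
umbkel: reached.
talqil would need tampel and valnor (R3), but valnor is never obtained.
morsab: reached.
pelkye: reached.
Reached: umbkel, morsab, and pelkye — 3 of the 4.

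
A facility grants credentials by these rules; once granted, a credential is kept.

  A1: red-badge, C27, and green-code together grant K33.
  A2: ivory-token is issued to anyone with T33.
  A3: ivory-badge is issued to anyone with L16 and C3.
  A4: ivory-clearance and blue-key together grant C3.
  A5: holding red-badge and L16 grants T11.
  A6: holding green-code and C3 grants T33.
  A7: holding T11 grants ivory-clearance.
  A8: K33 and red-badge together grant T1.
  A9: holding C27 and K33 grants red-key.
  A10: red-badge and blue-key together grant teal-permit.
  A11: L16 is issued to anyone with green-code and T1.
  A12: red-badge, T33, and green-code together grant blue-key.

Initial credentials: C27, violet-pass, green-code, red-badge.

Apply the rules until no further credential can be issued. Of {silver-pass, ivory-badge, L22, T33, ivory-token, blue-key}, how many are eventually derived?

0

No rule produces silver-pass, and it is not given.
ivory-badge would need L16 and C3 (A3), but C3 is never granted.
No rule produces L22, and it is not given.
T33 would need green-code and C3 (A6), but C3 is never granted.
ivory-token would need T33 (A2), but T33 is never granted.
blue-key would need red-badge, T33, and green-code (A12), but T33 is never granted.
None of the 6 are reached.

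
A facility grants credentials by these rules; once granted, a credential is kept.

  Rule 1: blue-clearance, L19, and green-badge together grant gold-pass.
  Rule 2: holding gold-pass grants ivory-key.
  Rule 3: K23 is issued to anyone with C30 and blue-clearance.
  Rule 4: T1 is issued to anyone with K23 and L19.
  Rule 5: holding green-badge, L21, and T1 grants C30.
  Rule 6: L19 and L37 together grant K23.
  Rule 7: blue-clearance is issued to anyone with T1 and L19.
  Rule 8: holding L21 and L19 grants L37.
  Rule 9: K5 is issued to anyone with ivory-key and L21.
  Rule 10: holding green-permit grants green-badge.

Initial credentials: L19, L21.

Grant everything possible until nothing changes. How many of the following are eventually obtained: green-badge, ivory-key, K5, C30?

green-badge would need green-permit (Rule 10), but green-permit is never granted.
ivory-key would need gold-pass (Rule 2), but gold-pass is never granted.
K5 would need ivory-key and L21 (Rule 9), but ivory-key is never granted.
C30 would need green-badge, L21, and T1 (Rule 5), but green-badge is never granted.
None of the 4 are reached.

0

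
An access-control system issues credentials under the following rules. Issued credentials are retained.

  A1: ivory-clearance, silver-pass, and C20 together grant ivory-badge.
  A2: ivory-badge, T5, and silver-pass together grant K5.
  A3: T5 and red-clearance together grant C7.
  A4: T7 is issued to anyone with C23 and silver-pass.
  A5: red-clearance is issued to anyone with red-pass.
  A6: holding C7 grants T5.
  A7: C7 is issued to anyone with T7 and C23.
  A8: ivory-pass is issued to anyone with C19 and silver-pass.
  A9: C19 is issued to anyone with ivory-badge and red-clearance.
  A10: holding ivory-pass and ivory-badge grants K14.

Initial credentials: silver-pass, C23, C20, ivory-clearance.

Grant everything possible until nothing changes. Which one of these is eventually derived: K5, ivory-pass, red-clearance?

Holding C23 and silver-pass grants T7 (A4).
Holding ivory-clearance, silver-pass, and C20 grants ivory-badge (A1).
Holding T7 and C23 grants C7 (A7).
Holding C7 grants T5 (A6).
Holding ivory-badge, T5, and silver-pass grants K5 (A2).
red-clearance would need red-pass (A5), but red-pass is never granted. ivory-pass would need C19 and silver-pass (A8), but C19 is never granted.

K5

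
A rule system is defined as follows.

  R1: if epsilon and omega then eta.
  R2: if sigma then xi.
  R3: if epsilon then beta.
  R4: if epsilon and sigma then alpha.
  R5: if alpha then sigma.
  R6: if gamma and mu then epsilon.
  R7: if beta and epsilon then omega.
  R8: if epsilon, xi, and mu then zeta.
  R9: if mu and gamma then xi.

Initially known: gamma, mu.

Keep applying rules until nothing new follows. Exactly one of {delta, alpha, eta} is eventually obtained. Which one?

eta

From gamma and mu, R6 gives epsilon.
From epsilon, R3 gives beta.
beta and epsilon hold, so omega follows (R7).
From epsilon and omega, R1 gives eta.
alpha would need epsilon and sigma (R4), but sigma is never established. No rule produces delta, and it is not given.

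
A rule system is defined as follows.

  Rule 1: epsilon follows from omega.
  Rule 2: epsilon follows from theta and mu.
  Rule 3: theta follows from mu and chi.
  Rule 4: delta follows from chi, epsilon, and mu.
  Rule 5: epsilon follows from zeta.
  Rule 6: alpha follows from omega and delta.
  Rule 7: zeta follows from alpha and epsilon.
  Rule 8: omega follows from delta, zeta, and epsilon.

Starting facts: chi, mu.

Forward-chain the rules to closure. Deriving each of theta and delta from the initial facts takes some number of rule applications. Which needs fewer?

theta: mu and chi hold, so theta follows (Rule 3). [1 rule application]
delta: From mu and chi, Rule 3 gives theta. From theta and mu, Rule 2 gives epsilon. From chi, epsilon, and mu, Rule 4 gives delta. [3 rule applications]
theta needs fewer.

theta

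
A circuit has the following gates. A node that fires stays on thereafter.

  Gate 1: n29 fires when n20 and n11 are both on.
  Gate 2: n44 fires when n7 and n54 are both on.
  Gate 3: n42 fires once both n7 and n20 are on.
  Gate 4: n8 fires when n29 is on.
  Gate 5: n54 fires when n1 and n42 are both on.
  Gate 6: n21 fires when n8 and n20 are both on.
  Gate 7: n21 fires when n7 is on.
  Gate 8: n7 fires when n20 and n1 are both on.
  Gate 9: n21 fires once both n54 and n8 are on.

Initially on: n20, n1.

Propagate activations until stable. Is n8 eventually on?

No

n8 would need n29 (Gate 4), but n29 never turns on.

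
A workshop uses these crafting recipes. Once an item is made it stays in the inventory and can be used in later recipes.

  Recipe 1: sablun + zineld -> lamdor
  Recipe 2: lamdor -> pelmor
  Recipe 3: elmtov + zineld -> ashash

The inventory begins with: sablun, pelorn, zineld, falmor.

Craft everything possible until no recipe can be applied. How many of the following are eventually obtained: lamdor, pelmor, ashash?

2

Using Recipe 1, sablun and zineld make lamdor.
Using Recipe 2, lamdor makes pelmor.
lamdor: reached.
pelmor: reached.
ashash would need elmtov and zineld (Recipe 3), but elmtov is never obtained.
Reached: lamdor and pelmor — 2 of the 3.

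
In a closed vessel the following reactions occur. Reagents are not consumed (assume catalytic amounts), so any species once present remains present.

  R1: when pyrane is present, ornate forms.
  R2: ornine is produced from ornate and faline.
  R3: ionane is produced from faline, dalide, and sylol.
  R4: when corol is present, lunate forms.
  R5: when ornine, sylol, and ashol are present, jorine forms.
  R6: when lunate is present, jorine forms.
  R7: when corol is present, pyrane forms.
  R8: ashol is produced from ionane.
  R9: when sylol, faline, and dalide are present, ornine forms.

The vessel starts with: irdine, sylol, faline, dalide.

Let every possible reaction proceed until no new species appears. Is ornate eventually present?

No

ornate would need pyrane (R1), but pyrane never forms.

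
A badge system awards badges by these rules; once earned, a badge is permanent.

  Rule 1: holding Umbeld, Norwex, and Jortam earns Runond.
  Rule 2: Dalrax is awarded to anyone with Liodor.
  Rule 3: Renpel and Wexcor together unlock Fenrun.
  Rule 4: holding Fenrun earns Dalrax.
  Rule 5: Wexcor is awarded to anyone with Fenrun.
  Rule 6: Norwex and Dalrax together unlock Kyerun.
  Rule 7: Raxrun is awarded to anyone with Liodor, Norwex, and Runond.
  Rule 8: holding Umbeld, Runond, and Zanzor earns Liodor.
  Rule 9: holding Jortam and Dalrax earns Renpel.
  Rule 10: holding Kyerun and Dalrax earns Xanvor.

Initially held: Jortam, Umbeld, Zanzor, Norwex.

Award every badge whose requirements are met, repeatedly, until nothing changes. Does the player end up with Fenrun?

Fenrun would need Renpel and Wexcor (Rule 3), but Wexcor is never earned.

No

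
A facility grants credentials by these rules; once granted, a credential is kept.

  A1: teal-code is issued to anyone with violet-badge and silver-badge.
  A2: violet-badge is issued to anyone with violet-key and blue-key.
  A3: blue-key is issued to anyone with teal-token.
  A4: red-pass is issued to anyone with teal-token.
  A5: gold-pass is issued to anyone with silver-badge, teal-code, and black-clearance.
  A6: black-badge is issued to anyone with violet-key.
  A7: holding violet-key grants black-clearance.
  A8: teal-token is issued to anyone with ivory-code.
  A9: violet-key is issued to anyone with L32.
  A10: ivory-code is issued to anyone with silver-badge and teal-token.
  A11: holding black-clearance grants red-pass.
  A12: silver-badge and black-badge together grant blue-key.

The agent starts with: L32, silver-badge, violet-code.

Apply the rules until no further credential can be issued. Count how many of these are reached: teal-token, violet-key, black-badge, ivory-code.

2

Holding L32 grants violet-key (A9).
Holding violet-key grants black-badge (A6).
teal-token would need ivory-code (A8), but ivory-code is never granted.
violet-key: reached.
black-badge: reached.
ivory-code would need silver-badge and teal-token (A10), but teal-token is never granted.
Reached: violet-key and black-badge — 2 of the 4.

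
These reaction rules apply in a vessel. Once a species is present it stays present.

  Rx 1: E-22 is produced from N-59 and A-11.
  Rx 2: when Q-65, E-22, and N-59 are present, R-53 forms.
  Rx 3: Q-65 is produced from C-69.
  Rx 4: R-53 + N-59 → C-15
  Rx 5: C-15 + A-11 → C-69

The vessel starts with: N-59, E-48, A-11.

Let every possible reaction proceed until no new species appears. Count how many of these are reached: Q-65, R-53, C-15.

0

Q-65 would need C-69 (Rx 3), but C-69 never forms.
R-53 would need Q-65, E-22, and N-59 (Rx 2), but Q-65 never forms.
C-15 would need R-53 and N-59 (Rx 4), but R-53 never forms.
None of the 3 are reached.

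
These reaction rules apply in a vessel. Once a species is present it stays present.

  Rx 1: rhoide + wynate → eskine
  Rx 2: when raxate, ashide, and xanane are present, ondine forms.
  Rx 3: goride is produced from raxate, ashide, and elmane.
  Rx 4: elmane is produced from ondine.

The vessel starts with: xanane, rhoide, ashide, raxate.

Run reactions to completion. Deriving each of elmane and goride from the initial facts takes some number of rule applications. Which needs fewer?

elmane

elmane: raxate, ashide, and xanane present → ondine forms (Rx 2). ondine present → elmane forms (Rx 4). [2 rule applications]
goride: raxate, ashide, and xanane present → ondine forms (Rx 2). ondine present → elmane forms (Rx 4). raxate, ashide, and elmane present → goride forms (Rx 3). [3 rule applications]
elmane needs fewer.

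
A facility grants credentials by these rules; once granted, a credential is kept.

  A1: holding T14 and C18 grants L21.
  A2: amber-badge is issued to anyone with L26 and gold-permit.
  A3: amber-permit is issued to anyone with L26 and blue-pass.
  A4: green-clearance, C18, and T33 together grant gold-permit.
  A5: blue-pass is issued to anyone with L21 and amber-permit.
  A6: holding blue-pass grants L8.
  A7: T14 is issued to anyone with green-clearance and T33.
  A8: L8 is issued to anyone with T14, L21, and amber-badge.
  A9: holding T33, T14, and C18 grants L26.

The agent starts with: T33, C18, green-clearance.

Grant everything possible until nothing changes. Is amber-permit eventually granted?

amber-permit would need L26 and blue-pass (A3), but blue-pass is never granted.

No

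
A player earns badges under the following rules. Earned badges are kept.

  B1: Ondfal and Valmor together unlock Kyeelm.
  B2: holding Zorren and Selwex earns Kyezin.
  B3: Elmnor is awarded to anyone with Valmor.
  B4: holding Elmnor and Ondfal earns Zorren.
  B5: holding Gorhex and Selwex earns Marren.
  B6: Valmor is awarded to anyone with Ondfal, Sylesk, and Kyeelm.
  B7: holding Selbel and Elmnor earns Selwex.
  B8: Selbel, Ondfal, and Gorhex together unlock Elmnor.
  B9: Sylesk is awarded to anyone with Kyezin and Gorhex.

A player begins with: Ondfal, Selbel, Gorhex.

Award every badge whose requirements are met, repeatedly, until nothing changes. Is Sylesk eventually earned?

Yes

With Selbel, Ondfal, and Gorhex, Elmnor is earned (B8).
With Selbel and Elmnor, Selwex is earned (B7).
With Elmnor and Ondfal, Zorren is earned (B4).
With Zorren and Selwex, Kyezin is earned (B2).
With Kyezin and Gorhex, Sylesk is earned (B9).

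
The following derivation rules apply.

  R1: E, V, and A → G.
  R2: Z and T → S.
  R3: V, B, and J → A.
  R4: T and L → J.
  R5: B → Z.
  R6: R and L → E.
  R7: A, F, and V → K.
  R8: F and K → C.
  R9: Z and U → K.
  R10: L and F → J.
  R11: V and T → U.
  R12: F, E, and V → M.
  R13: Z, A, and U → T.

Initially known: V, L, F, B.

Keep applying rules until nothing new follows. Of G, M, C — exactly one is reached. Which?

L and F hold, so J follows (R10).
From V, B, and J, R3 gives A.
A, F, and V hold, so K follows (R7).
From F and K, R8 gives C.
G would need E, V, and A (R1), but E is never established. M would need F, E, and V (R12), but E is never established.

C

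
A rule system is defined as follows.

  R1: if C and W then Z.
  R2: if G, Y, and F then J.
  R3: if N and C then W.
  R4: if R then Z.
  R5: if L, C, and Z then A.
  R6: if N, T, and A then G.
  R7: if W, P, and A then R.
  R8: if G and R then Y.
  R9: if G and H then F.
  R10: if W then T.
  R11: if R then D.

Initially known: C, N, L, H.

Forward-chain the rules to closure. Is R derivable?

No

R would need W, P, and A (R7), but P is never established.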